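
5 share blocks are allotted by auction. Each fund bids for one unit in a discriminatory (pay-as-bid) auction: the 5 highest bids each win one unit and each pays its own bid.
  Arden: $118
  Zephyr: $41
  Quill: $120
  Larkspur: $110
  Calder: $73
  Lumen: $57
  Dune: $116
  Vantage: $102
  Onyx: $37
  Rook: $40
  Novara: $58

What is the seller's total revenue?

Total revenue: $566

Ordering the bids: 120 (Quill), 118 (Arden), 116 (Dune), 110 (Larkspur), 102 (Vantage), 73 (Calder), 58 (Novara), …
The 5 highest are Quill, Arden, Dune, Larkspur, Vantage.
Total revenue = 120 + 118 + 116 + 110 + 102 = $566.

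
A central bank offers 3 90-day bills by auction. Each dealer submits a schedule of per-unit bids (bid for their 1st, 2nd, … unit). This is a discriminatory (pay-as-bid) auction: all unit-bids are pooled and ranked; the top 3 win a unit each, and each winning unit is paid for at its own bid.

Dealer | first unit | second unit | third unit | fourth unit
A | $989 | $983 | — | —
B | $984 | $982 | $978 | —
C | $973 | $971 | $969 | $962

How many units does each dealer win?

A 2, B 1

Pooled unit-bids ranked (top 3): 989 (A-1), 984 (B-1), 983 (A-2)
Next rejected bid: $982 (not a price — pay-as-bid).
Allocation: A 2, B 1.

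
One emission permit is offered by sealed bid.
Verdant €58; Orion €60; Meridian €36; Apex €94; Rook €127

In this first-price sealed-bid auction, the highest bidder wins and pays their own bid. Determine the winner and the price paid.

Rule: the highest bidder wins and pays their own bid.
Sorting bids: 127 (Rook) > 94 (Apex) > 60 (Orion) > 58 (Verdant) > 36 (Meridian)
Rook has the highest bid and pays exactly that: €127.

Rook pays €127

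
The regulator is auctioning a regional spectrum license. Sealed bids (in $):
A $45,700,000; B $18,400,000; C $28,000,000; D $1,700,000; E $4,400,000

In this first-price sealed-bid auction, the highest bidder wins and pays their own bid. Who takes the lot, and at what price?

Bids in order: 45,700,000 (A) > 28,000,000 (C) > 18,400,000 (B) > 4,400,000 (E) > 1,700,000 (D)
First-price: A pays what they bid, $45,700,000.

A pays $45,700,000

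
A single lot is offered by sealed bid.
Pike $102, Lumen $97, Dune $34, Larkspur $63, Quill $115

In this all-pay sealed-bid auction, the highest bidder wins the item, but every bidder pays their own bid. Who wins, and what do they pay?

Quill pays $115

All-pay sealed-bid auction: the highest bidder wins the item, but every bidder pays their own bid.
Bids in order: 115 (Quill) > 102 (Pike) > 97 (Lumen) > 63 (Larkspur) > 34 (Dune)
Quill is highest and takes the item; every bidder forfeits their bid.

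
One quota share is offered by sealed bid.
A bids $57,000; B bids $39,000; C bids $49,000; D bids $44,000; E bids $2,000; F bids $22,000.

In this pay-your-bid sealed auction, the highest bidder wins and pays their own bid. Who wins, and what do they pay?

Rule: the highest bidder wins and pays their own bid.
Bids in order: 57,000 (A) > 49,000 (C) > 44,000 (D) > 39,000 (B) > 22,000 (F) > 2,000 (E)
A has the highest bid and pays exactly that: $57,000.

A pays $57,000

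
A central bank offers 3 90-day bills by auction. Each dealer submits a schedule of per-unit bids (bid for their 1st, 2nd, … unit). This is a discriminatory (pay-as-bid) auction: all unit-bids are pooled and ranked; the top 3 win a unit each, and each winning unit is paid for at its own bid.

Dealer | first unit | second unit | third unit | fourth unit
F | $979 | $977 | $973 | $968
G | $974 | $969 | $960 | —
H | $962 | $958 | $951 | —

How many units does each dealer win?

Pooled unit-bids ranked (top 3): 979 (F-1), 977 (F-2), 974 (G-1)
Next rejected bid: $973 (not a price — pay-as-bid).
Allocation: F 2, G 1.

F 2, G 1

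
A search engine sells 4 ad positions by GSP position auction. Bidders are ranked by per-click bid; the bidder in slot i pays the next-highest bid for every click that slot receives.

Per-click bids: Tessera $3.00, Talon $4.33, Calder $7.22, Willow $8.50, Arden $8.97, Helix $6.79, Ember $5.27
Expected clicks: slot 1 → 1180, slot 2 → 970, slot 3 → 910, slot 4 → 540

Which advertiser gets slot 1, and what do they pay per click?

Arden; $8.50 per click

Per-click bids in order: $8.97 (Arden) > $8.50 (Willow) > $7.22 (Calder) > $6.79 (Helix) > $5.27 (Ember) > …
Slot 1 goes to the first-ranked bidder, Arden, who pays the next bid down: $8.50/click.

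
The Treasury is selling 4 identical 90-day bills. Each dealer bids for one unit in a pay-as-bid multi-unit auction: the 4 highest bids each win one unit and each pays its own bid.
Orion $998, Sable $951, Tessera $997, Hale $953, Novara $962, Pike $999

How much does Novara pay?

Bids ranked high→low: 999 (Pike), 998 (Orion), 997 (Tessera), 962 (Novara), 953 (Hale), 951 (Sable)
Winners (4 units): Pike, Orion, Tessera, Novara.
Novara wins → own bid $962.

Novara pays $962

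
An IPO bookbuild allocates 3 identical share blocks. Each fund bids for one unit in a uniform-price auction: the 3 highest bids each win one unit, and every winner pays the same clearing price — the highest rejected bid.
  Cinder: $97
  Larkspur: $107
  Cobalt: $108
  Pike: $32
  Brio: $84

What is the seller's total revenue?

Ordering the bids: 108 (Cobalt), 107 (Larkspur), 97 (Cinder), 84 (Brio), 32 (Pike)
Winners (3 units): Cobalt, Larkspur, Cinder.
Highest unsuccessful bid: $84 → clearing price.
Total revenue = 3 × $84 = $252.

Total revenue: $252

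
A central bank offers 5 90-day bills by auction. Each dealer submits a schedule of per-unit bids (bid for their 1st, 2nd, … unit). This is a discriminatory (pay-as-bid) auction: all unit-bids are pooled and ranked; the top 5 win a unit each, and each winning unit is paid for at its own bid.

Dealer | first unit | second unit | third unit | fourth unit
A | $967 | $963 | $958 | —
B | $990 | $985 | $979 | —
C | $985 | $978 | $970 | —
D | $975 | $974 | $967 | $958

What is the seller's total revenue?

Pooled unit-bids ranked (top 5): 990 (B-1), 985 (B-2), 985 (C-1), 979 (B-3), 978 (C-2)
Next rejected bid: $975 (not a price — pay-as-bid).
Each winning unit pays its own bid.
Revenue = 990 + 985 + 985 + 979 + 978 = $4,917.

Total revenue: $4,917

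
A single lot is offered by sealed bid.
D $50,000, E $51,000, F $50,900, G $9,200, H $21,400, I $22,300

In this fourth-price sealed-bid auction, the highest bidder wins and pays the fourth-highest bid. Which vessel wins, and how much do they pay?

Rule: the highest bidder wins and pays the fourth-highest bid.
Bids in order: 51,000 (E) > 50,900 (F) > 50,000 (D) > 22,300 (I) > 21,400 (H) > 9,200 (G)
E is highest; pays the fourth-highest bid, $22,300.

E pays $22,300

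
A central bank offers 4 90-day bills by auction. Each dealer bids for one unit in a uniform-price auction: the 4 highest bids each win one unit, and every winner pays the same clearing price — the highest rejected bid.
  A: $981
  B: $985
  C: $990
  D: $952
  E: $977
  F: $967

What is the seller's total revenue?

Total revenue: $3,868

Sorting: 990 (C), 985 (B), 981 (A), 977 (E), 967 (F), 952 (D)
The 4 highest are C, B, A, E.
First losing bid is F's $967, which sets the uniform price.
Total revenue = 4 × $967 = $3,868.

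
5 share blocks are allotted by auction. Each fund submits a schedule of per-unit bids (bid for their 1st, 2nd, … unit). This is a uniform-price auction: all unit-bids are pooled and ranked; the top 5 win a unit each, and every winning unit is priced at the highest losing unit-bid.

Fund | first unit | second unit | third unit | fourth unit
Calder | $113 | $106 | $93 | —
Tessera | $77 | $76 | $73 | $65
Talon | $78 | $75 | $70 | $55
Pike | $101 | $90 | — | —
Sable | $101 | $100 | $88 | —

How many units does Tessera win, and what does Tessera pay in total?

Pooled unit-bids ranked (top 5): 113 (Calder-1), 106 (Calder-2), 101 (Pike-1), 101 (Sable-1), 100 (Sable-2)
The (k+1)-th unit-bid is $93.
Tessera wins 0 unit(s) at $93 each.

Tessera: 0 units, pays $0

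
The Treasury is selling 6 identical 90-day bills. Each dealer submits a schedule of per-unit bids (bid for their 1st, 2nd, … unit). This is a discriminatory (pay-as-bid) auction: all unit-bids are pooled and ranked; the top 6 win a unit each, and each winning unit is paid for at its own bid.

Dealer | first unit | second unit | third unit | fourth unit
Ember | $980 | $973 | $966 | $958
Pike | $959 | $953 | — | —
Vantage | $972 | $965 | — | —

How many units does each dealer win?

Ember 3, Pike 1, Vantage 2

Pooled unit-bids ranked (top 6): 980 (Ember-1), 973 (Ember-2), 972 (Vantage-1), 966 (Ember-3), 965 (Vantage-2), 959 (Pike-1)
Next rejected bid: $958 (not a price — pay-as-bid).
Allocation: Ember 3, Pike 1, Vantage 2.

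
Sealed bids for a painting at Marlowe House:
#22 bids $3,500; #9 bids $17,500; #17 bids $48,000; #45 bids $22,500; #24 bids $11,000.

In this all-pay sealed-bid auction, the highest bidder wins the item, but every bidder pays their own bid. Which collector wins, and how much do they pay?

Rule: the highest bidder wins the item, but every bidder pays their own bid.
Bids ranked: 48,000 (#17) > 22,500 (#45) > 17,500 (#9) > 11,000 (#24) > 3,500 (#22)
#17 wins with the top bid; all bids are sunk regardless.

#17 pays $48,000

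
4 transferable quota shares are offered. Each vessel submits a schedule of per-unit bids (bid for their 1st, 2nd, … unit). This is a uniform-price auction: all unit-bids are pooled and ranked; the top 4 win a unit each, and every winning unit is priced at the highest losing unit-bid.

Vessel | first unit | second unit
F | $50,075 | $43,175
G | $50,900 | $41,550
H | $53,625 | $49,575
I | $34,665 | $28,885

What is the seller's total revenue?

Merging the schedules and taking the best 4: 53,625 (H-1), 50,900 (G-1), 50,075 (F-1), 49,575 (H-2)
The (k+1)-th unit-bid is $43,175.
Allocation: F 1, G 1, H 2. Every unit priced at $43,175.
Revenue = 4 × 43,175 = $172,700.

Total revenue: $172,700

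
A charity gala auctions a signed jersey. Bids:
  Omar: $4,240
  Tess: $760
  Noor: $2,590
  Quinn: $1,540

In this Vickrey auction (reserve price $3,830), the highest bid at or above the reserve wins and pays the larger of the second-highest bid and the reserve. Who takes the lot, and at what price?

Bids ranked: 4,240 (Omar) > 2,590 (Noor) > 1,540 (Quinn) > 760 (Tess)
Omar has the top bid at or above the reserve ($4,240).
Second-highest bid $2,590 is below the reserve $3,830, so the reserve binds → payment $3,830.

Omar pays $3,830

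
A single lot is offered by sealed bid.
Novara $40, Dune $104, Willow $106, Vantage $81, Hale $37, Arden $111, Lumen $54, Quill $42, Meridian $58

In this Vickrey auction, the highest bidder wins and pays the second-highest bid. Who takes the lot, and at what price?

Arden pays $106

Rule: the highest bidder wins and pays the second-highest bid.
Bids in order: 111 (Arden) > 106 (Willow) > 104 (Dune) > 81 (Vantage) > 58 (Meridian) > 54 (Lumen) > …
Second-price: Arden pays Willow's bid of $106.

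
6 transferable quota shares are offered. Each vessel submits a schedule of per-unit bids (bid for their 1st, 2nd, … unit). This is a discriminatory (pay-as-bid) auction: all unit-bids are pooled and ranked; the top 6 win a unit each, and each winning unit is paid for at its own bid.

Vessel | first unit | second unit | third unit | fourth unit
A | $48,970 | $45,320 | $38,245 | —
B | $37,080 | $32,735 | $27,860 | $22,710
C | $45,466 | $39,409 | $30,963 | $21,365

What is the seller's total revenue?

Total revenue: $254,490

Pooled unit-bids ranked (top 6): 48,970 (A-1), 45,466 (C-1), 45,320 (A-2), 39,409 (C-2), 38,245 (A-3), 37,080 (B-1)
Next rejected bid: $32,735 (not a price — pay-as-bid).
Each winning unit pays its own bid.
Revenue = 48,970 + 45,466 + 45,320 + 39,409 + 38,245 + 37,080 = $254,490.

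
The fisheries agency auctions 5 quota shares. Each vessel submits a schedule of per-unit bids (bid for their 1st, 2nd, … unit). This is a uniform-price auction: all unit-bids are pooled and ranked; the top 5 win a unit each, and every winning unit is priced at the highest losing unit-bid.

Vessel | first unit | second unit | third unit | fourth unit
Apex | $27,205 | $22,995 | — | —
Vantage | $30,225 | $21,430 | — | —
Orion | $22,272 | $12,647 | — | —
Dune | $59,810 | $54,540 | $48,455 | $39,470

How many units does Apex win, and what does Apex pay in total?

Merging the schedules and taking the best 5: 59,810 (Dune-1), 54,540 (Dune-2), 48,455 (Dune-3), 39,470 (Dune-4), 30,225 (Vantage-1)
First bid not allocated: $27,205.
Apex wins 0 unit(s) at $27,205 each.

Apex: 0 units, pays $0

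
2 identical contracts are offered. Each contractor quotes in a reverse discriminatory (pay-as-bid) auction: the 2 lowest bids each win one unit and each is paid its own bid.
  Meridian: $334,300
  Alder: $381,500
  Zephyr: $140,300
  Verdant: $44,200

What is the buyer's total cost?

Ordering the bids: 44,200 (Verdant), 140,300 (Zephyr), 334,300 (Meridian), 381,500 (Alder)
The 2 lowest are Verdant, Zephyr.
Total cost = 44,200 + 140,300 = $184,500.

Total cost: $184,500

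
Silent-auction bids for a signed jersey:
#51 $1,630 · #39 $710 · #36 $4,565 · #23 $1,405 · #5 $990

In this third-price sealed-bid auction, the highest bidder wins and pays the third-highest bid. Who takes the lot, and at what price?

Bids in order: 4,565 (#36) > 1,630 (#51) > 1,405 (#23) > 990 (#5) > 710 (#39)
#36 is highest; pays the third-highest bid, $1,405.

#36 pays $1,405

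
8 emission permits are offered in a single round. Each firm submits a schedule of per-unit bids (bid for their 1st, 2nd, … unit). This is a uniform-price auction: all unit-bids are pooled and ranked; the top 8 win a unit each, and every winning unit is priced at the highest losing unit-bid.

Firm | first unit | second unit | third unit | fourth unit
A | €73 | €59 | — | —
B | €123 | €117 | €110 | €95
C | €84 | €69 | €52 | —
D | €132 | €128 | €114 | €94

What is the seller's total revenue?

Pooled unit-bids ranked (top 8): 132 (D-1), 128 (D-2), 123 (B-1), 117 (B-2), 114 (D-3), 110 (B-3), 95 (B-4), 94 (D-4)
First bid not allocated: €84.
Allocation: B 4, D 4. Every unit priced at €84.
Revenue = 8 × 84 = €672.

Total revenue: €672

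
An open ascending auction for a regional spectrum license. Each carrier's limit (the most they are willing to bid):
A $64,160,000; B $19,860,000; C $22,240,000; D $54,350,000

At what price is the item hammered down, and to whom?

Ascending (English) auction: the price rises until one bidder remains; the winner pays the price at which the last rival dropped out.
Limits ranked: 64,160,000 (A) > 54,350,000 (D) > 22,240,000 (C) > 19,860,000 (B)
Once the price passes $54,350,000, only A is left; the hammer falls at D's limit of $54,350,000.

A wins at $54,350,000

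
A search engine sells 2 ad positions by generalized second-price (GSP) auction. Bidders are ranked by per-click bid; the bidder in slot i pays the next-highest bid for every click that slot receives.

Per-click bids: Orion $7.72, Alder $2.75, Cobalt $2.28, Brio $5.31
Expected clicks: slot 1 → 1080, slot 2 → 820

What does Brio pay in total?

Per-click bids in order: $7.72 (Orion) > $5.31 (Brio) > $2.75 (Alder) > …
Brio holds slot 2 → pays next bid $2.75 × 820 clicks = $2255.00.

Brio pays $2255.00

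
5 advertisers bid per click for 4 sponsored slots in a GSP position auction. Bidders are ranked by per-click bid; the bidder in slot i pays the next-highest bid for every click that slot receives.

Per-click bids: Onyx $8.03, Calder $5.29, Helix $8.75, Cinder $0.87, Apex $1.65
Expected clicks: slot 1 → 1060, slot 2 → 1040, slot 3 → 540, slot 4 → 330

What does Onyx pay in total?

Onyx pays $5501.60

Per-click bids in order: $8.75 (Helix) > $8.03 (Onyx) > $5.29 (Calder) > $1.65 (Apex) > $0.87 (Cinder)
Onyx holds slot 2 → pays next bid $5.29 × 1040 clicks = $5501.60.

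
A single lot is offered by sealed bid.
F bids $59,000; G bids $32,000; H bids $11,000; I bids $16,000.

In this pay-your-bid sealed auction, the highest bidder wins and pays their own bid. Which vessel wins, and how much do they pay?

Bids ranked: 59,000 (F) > 32,000 (G) > 16,000 (I) > 11,000 (H)
F is highest → pays own bid, $59,000.

F pays $59,000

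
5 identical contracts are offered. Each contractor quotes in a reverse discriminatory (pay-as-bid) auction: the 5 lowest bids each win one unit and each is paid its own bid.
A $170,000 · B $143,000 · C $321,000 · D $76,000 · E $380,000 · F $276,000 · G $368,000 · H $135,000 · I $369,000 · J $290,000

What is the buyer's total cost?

Sorting: 76,000 (D), 135,000 (H), 143,000 (B), 170,000 (A), 276,000 (F), 290,000 (J), 321,000 (C), …
Lowest 5: D, H, B, A, F.
Total cost = 76,000 + 135,000 + 143,000 + 170,000 + 276,000 = $800,000.

Total cost: $800,000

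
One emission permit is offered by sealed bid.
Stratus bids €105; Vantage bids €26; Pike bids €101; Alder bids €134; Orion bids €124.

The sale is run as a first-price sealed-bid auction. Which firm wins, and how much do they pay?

Bids ranked: 134 (Alder) > 124 (Orion) > 105 (Stratus) > 101 (Pike) > 26 (Vantage)
Alder is highest → pays own bid, €134.

Alder pays €134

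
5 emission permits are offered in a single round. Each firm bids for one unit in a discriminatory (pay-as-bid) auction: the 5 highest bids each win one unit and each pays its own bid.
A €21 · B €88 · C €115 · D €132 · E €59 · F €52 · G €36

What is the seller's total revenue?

Ordering the bids: 132 (D), 115 (C), 88 (B), 59 (E), 52 (F), 36 (G), 21 (A)
Top 5: D, C, B, E, F.
Total revenue = 132 + 115 + 88 + 59 + 52 = €446.

Total revenue: €446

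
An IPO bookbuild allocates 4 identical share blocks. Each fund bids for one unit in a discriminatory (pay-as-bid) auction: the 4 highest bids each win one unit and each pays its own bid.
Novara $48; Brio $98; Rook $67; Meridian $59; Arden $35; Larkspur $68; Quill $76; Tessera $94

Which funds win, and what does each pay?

Bids ranked high→low: 98 (Brio), 94 (Tessera), 76 (Quill), 68 (Larkspur), 67 (Rook), 59 (Meridian), …
Top 4: Brio, Tessera, Quill, Larkspur.
Each winner pays its own bid: Brio $98, Tessera $94, Quill $76, Larkspur $68.

Brio $98, Tessera $94, Quill $76, Larkspur $68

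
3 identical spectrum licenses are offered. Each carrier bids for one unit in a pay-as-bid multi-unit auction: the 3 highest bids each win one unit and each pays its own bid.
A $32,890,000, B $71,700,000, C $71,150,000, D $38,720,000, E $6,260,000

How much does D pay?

Sorting: 71,700,000 (B), 71,150,000 (C), 38,720,000 (D), 32,890,000 (A), 6,260,000 (E)
The 3 highest are B, C, D.
D wins → own bid $38,720,000.

D pays $38,720,000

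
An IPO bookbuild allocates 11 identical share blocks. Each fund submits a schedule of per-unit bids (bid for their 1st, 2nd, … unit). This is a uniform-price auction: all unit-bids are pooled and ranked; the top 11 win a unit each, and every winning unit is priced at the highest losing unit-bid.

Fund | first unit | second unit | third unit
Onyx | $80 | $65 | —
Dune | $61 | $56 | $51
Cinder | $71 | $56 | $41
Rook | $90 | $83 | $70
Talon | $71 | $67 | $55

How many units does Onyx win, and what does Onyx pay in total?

Pooled unit-bids ranked (top 11): 90 (Rook-1), 83 (Rook-2), 80 (Onyx-1), 71 (Cinder-1), 71 (Talon-1), 70 (Rook-3), 67 (Talon-2), 65 (Onyx-2), 61 (Dune-1), 56 (Dune-2), 56 (Cinder-2)
Highest rejected unit-bid = $55.
Onyx wins 2 unit(s) at $55 each.

Onyx: 2 units, pays $110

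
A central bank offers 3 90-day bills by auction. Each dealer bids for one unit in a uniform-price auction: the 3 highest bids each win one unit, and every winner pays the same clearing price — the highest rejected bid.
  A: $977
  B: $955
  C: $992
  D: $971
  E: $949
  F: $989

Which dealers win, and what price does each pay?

Bids ranked high→low: 992 (C), 989 (F), 977 (A), 971 (D), 955 (B), …
Top 3: C, F, A.
Clearing price = highest rejected bid = $971.

C, F, A; each pays $971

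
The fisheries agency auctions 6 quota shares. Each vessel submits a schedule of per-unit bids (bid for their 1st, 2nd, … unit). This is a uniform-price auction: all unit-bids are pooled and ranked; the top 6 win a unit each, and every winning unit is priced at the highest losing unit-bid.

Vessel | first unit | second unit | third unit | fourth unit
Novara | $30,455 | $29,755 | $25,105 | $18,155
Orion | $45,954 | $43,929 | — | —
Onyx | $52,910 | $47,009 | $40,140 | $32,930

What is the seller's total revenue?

Merging the schedules and taking the best 6: 52,910 (Onyx-1), 47,009 (Onyx-2), 45,954 (Orion-1), 43,929 (Orion-2), 40,140 (Onyx-3), 32,930 (Onyx-4)
Highest rejected unit-bid = $30,455.
Allocation: Onyx 4, Orion 2. Every unit priced at $30,455.
Revenue = 6 × 30,455 = $182,730.

Total revenue: $182,730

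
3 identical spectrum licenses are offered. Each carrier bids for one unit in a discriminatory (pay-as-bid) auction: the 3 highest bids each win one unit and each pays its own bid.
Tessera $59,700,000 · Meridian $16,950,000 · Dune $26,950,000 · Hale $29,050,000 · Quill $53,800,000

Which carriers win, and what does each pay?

Tessera $59,700,000, Quill $53,800,000, Hale $29,050,000

Sorting: 59,700,000 (Tessera), 53,800,000 (Quill), 29,050,000 (Hale), 26,950,000 (Dune), 16,950,000 (Meridian)
Top 3: Tessera, Quill, Hale.
Each winner pays its own bid: Tessera $59,700,000, Quill $53,800,000, Hale $29,050,000.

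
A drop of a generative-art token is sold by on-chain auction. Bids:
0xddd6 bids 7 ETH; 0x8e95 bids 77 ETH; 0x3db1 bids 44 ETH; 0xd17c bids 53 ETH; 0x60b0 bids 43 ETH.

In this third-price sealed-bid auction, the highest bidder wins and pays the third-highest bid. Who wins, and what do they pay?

Third-price sealed-bid auction: the highest bidder wins and pays the third-highest bid.
Bids in order: 77 (0x8e95) > 53 (0xd17c) > 44 (0x3db1) > 43 (0x60b0) > 7 (0xddd6)
0x8e95 wins; payment is bid #3 in the ranking = 44 ETH.

0x8e95 pays 44 ETH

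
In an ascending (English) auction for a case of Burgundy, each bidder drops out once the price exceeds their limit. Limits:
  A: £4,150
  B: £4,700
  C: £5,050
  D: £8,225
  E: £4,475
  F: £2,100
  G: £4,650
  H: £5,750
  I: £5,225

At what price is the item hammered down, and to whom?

Open ascending-bid auction: the price rises until one bidder remains; the winner pays the price at which the last rival dropped out.
Limits in order: 8,225 (D) > 5,750 (H) > 5,225 (I) > 5,050 (C) > 4,700 (B) > 4,650 (G) > …
Once the price passes £5,750, only D is left; the hammer falls at H's limit of £5,750.

D wins at £5,750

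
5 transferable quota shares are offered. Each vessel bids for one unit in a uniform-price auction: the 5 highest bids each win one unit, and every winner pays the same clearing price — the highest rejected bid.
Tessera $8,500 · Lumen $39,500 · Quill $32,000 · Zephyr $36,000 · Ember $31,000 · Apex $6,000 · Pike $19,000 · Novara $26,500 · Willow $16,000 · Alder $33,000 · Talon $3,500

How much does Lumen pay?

Ordering the bids: 39,500 (Lumen), 36,000 (Zephyr), 33,000 (Alder), 32,000 (Quill), 31,000 (Ember), 26,500 (Novara), 19,000 (Pike), …
The 5 highest are Lumen, Zephyr, Alder, Quill, Ember.
Clearing price = highest rejected bid = $26,500.
Lumen wins → pays $26,500.

Lumen pays $26,500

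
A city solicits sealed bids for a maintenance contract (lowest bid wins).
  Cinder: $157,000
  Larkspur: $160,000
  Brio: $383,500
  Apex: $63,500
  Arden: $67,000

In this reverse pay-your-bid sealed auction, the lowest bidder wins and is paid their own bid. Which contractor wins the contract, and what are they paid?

Apex is paid $63,500

Sorting bids: 63,500 (Apex) < 67,000 (Arden) < 157,000 (Cinder) < 160,000 (Larkspur) < 383,500 (Brio)
Apex has the lowest bid and is paid exactly that: $63,500.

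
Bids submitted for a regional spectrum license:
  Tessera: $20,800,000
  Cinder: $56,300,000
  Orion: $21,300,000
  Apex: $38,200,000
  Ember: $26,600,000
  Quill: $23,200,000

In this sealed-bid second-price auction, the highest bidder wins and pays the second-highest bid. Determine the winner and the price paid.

Cinder pays $38,200,000

Sorting bids: 56,300,000 (Cinder) > 38,200,000 (Apex) > 26,600,000 (Ember) > 23,200,000 (Quill) > 21,300,000 (Orion) > 20,800,000 (Tessera)
Second-price: Cinder pays Apex's bid of $38,200,000.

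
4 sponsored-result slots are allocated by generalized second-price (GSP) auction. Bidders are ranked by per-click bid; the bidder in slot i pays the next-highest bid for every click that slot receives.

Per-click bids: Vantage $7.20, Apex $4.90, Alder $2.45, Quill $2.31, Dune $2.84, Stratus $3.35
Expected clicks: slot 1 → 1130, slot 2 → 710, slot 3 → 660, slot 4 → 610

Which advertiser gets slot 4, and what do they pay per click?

Dune; $2.45 per click

Per-click bids in order: $7.20 (Vantage) > $4.90 (Apex) > $3.35 (Stratus) > $2.84 (Dune) > $2.45 (Alder) > …
Slot 4 goes to the fourth-ranked bidder, Dune, who pays the next bid down: $2.45/click.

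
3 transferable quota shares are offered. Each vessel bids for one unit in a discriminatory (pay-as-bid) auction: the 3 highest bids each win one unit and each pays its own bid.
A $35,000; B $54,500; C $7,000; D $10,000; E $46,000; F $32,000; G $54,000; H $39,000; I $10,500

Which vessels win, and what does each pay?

Bids ranked high→low: 54,500 (B), 54,000 (G), 46,000 (E), 39,000 (H), 35,000 (A), …
Top 3: B, G, E.
Each winner pays its own bid: B $54,500, G $54,000, E $46,000.

B $54,500, G $54,000, E $46,000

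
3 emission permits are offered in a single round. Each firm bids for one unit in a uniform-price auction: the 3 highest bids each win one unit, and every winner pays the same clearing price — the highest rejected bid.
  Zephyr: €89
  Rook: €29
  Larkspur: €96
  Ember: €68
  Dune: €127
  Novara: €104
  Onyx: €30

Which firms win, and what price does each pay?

Dune, Novara, Larkspur; each pays €89

Sorting: 127 (Dune), 104 (Novara), 96 (Larkspur), 89 (Zephyr), 68 (Ember), …
The 3 highest are Dune, Novara, Larkspur.
First losing bid is Zephyr's €89, which sets the uniform price.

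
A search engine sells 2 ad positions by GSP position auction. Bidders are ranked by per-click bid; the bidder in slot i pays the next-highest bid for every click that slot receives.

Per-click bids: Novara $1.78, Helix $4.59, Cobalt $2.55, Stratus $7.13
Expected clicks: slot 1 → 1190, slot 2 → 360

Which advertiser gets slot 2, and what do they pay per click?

Ranked by bid: $7.13 (Stratus) > $4.59 (Helix) > $2.55 (Cobalt) > …
Slot 2 goes to the second-ranked bidder, Helix, who pays the next bid down: $2.55/click.

Helix; $2.55 per click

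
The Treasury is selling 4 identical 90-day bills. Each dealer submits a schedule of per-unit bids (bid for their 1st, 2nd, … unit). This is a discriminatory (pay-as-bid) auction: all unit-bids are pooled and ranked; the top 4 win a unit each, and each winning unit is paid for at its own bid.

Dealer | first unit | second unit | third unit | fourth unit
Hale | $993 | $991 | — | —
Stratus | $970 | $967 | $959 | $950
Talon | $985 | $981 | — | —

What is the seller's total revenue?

Pooled unit-bids ranked (top 4): 993 (Hale-1), 991 (Hale-2), 985 (Talon-1), 981 (Talon-2)
Next rejected bid: $970 (not a price — pay-as-bid).
Each winning unit pays its own bid.
Revenue = 993 + 991 + 985 + 981 = $3,950.

Total revenue: $3,950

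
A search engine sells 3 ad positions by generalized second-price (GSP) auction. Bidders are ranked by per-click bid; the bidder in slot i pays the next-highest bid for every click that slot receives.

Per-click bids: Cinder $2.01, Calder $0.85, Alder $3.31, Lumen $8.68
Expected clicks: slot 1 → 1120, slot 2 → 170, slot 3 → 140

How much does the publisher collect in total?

Total revenue: $4167.90

Per-click bids in order: $8.68 (Lumen) > $3.31 (Alder) > $2.01 (Cinder) > $0.85 (Calder)
Slot 1: Lumen pays $3.31 × 1120 = $3707.20
Slot 2: Alder pays $2.01 × 170 = $341.70
Slot 3: Cinder pays $0.85 × 140 = $119.00
Total = $4167.90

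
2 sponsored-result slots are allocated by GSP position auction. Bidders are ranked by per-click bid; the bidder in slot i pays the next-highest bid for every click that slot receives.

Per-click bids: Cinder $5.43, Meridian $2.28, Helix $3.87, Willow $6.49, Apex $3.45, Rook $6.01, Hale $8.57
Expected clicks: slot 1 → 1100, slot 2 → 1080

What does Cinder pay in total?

Cinder pays $0.00

Per-click bids in order: $8.57 (Hale) > $6.49 (Willow) > $6.01 (Rook) > …
Cinder ranks below slot 2 → no slot, pays nothing.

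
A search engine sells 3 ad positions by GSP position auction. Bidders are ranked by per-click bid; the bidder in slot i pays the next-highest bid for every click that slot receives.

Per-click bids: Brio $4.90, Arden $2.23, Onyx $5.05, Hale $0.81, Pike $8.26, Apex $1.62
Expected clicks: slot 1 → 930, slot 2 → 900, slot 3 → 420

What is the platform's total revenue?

Per-click bids in order: $8.26 (Pike) > $5.05 (Onyx) > $4.90 (Brio) > $2.23 (Arden) > …
Slot 1: Pike pays $5.05 × 930 = $4696.50
Slot 2: Onyx pays $4.90 × 900 = $4410.00
Slot 3: Brio pays $2.23 × 420 = $936.60
Total = $10043.10

Total revenue: $10043.10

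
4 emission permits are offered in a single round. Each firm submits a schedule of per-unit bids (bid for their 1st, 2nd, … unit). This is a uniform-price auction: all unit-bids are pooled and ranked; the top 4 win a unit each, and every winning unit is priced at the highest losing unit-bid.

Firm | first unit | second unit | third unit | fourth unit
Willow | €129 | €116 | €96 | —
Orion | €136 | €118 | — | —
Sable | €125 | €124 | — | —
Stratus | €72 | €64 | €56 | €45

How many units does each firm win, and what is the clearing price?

Orion 1, Sable 2, Willow 1; clearing price €118

Merging the schedules and taking the best 4: 136 (Orion-1), 129 (Willow-1), 125 (Sable-1), 124 (Sable-2)
The (k+1)-th unit-bid is €118.
Allocation: Orion 1, Sable 2, Willow 1.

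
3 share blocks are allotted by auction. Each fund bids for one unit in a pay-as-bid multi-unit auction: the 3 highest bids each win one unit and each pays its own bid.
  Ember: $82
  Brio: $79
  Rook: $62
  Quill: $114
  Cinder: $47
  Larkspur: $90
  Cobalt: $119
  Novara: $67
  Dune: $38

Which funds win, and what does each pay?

Cobalt $119, Quill $114, Larkspur $90

Sorting: 119 (Cobalt), 114 (Quill), 90 (Larkspur), 82 (Ember), 79 (Brio), …
Top 3: Cobalt, Quill, Larkspur.
Each winner pays its own bid: Cobalt $119, Quill $114, Larkspur $90.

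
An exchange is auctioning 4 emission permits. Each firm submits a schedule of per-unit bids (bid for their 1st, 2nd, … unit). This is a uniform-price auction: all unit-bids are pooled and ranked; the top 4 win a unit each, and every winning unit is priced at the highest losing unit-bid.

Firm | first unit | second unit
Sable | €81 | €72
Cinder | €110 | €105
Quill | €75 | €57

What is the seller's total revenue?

Merging the schedules and taking the best 4: 110 (Cinder-1), 105 (Cinder-2), 81 (Sable-1), 75 (Quill-1)
Highest rejected unit-bid = €72.
Allocation: Cinder 2, Quill 1, Sable 1. Every unit priced at €72.
Revenue = 4 × 72 = €288.

Total revenue: €288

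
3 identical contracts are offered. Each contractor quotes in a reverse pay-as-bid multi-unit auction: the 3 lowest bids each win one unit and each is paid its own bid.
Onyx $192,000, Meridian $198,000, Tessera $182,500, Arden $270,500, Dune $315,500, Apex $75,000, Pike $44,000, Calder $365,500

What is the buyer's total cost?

Total cost: $301,500

Ordering the bids: 44,000 (Pike), 75,000 (Apex), 182,500 (Tessera), 192,000 (Onyx), 198,000 (Meridian), …
Lowest 3: Pike, Apex, Tessera.
Total cost = 44,000 + 75,000 + 182,500 = $301,500.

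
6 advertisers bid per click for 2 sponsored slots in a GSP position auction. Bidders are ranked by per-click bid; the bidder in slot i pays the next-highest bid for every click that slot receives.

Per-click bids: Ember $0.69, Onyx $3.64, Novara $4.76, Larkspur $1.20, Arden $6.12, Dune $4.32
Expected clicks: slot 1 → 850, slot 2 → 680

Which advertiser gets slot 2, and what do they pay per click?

Ranked by bid: $6.12 (Arden) > $4.76 (Novara) > $4.32 (Dune) > …
Slot 2 goes to the second-ranked bidder, Novara, who pays the next bid down: $4.32/click.

Novara; $4.32 per click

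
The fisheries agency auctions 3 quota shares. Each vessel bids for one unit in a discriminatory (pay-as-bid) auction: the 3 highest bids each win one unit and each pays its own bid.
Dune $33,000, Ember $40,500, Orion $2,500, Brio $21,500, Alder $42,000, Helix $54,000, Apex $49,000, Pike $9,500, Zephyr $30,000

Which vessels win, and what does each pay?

Sorting: 54,000 (Helix), 49,000 (Apex), 42,000 (Alder), 40,500 (Ember), 33,000 (Dune), …
Winners (3 units): Helix, Apex, Alder.
Each winner pays its own bid: Helix $54,000, Apex $49,000, Alder $42,000.

Helix $54,000, Apex $49,000, Alder $42,000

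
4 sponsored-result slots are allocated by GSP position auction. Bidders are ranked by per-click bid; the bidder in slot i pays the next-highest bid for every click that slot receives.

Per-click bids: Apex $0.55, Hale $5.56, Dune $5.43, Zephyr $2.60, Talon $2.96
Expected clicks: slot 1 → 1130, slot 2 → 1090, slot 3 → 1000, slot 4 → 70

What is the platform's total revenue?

Ranked by bid: $5.56 (Hale) > $5.43 (Dune) > $2.96 (Talon) > $2.60 (Zephyr) > $0.55 (Apex)
Slot 1: Hale pays $5.43 × 1130 = $6135.90
Slot 2: Dune pays $2.96 × 1090 = $3226.40
Slot 3: Talon pays $2.60 × 1000 = $2600.00
Slot 4: Zephyr pays $0.55 × 70 = $38.50
Total = $12000.80

Total revenue: $12000.80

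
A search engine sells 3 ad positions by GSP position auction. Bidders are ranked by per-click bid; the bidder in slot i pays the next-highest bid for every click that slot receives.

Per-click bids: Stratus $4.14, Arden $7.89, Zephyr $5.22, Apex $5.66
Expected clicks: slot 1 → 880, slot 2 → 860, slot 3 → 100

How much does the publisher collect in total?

Ranked by bid: $7.89 (Arden) > $5.66 (Apex) > $5.22 (Zephyr) > $4.14 (Stratus)
Slot 1: Arden pays $5.66 × 880 = $4980.80
Slot 2: Apex pays $5.22 × 860 = $4489.20
Slot 3: Zephyr pays $4.14 × 100 = $414.00
Total = $9884.00

Total revenue: $9884.00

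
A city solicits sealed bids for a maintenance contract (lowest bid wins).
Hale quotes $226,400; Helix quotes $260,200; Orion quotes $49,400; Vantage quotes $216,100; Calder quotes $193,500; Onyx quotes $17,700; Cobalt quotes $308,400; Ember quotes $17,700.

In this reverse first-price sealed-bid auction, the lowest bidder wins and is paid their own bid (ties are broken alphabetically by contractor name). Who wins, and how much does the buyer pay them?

Ember is paid $17,700

Bids in order: 17,700 (Ember) < 17,700 (Onyx) < 49,400 (Orion) < 193,500 (Calder) < 216,100 (Vantage) < 226,400 (Hale) < …
Ember and Onyx tie at $17,700; tie-break gives it to Ember.
Ember has the lowest bid and is paid exactly that: $17,700.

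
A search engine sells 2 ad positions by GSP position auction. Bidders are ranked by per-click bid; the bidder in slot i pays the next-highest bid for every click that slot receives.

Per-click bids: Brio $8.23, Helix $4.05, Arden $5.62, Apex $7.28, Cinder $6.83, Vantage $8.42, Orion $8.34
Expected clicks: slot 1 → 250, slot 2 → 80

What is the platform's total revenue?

Total revenue: $2743.40

Sorting advertisers: $8.42 (Vantage) > $8.34 (Orion) > $8.23 (Brio) > …
Slot 1: Vantage pays $8.34 × 250 = $2085.00
Slot 2: Orion pays $8.23 × 80 = $658.40
Total = $2743.40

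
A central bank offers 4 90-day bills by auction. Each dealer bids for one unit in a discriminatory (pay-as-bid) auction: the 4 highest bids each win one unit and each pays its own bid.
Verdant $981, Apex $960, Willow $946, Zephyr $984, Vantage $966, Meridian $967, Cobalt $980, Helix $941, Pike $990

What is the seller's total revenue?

Total revenue: $3,935

Ordering the bids: 990 (Pike), 984 (Zephyr), 981 (Verdant), 980 (Cobalt), 967 (Meridian), 966 (Vantage), …
Winners (4 units): Pike, Zephyr, Verdant, Cobalt.
Total revenue = 990 + 984 + 981 + 980 = $3,935.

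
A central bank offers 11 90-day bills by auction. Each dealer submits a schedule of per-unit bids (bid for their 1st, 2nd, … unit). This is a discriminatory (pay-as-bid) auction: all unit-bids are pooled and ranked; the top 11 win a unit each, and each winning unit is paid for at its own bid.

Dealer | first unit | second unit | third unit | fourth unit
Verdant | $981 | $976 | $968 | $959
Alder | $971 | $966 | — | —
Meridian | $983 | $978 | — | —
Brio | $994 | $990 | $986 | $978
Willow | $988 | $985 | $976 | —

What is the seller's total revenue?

Total revenue: $10,815

Merging the schedules and taking the best 11: 994 (Brio-1), 990 (Brio-2), 988 (Willow-1), 986 (Brio-3), 985 (Willow-2), 983 (Meridian-1), 981 (Verdant-1), 978 (Meridian-2), 978 (Brio-4), 976 (Verdant-2), 976 (Willow-3)
Next rejected bid: $971 (not a price — pay-as-bid).
Each winning unit pays its own bid.
Revenue = 994 + 990 + 988 + 986 + 985 + 983 + 981 + 978 + 978 + 976 + 976 = $10,815.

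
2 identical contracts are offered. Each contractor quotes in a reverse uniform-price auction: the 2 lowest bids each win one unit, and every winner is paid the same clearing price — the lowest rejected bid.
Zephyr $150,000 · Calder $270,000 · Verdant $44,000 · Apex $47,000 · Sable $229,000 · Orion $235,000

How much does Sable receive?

Sable is paid $0

Sorting: 44,000 (Verdant), 47,000 (Apex), 150,000 (Zephyr), 229,000 (Sable), …
The 2 lowest are Verdant, Apex.
First losing bid is Zephyr's $150,000, which sets the uniform price.
Sable does not win → is paid $0.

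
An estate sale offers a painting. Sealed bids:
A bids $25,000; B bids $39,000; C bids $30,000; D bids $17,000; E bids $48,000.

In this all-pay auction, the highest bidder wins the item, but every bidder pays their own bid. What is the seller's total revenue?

All-pay auction: the highest bidder wins the item, but every bidder pays their own bid.
Sorting bids: 48,000 (E) > 39,000 (B) > 30,000 (C) > 25,000 (A) > 17,000 (D)
E wins with the top bid; all bids are sunk regardless.
Every bidder forfeits their bid regardless of winning.
Revenue = 25,000 + 39,000 + 30,000 + 17,000 + 48,000 = $159,000.

Total revenue: $159,000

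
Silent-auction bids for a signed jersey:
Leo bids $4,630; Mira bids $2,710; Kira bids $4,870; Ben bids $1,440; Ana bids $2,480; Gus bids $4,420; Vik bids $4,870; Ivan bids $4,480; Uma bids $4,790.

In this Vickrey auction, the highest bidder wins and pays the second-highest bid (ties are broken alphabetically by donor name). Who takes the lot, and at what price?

Kira pays $4,870

Bids in order: 4,870 (Kira) > 4,870 (Vik) > 4,790 (Uma) > 4,630 (Leo) > 4,480 (Ivan) > 4,420 (Gus) > …
Kira and Vik tie at $4,870; tie-break gives it to Kira.
Second-price: Kira pays Vik's bid of $4,870.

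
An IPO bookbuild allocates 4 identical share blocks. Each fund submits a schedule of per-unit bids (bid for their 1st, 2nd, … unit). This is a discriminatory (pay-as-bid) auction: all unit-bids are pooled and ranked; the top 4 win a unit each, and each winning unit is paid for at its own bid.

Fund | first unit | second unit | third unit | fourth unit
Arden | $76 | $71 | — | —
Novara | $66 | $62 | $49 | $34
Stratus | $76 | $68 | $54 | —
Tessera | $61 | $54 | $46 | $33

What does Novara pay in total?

Novara pays $0

All unit-bids, highest first — top 4: 76 (Arden-1), 76 (Stratus-1), 71 (Arden-2), 68 (Stratus-2)
Next rejected bid: $66 (not a price — pay-as-bid).
Novara wins no units.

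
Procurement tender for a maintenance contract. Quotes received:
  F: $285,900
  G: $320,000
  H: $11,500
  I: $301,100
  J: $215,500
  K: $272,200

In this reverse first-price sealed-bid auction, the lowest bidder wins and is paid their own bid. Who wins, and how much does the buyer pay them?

Bids in order: 11,500 (H) < 215,500 (J) < 272,200 (K) < 285,900 (F) < 301,100 (I) < 320,000 (G)
First-price: H is paid what they bid, $11,500.

H is paid $11,500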